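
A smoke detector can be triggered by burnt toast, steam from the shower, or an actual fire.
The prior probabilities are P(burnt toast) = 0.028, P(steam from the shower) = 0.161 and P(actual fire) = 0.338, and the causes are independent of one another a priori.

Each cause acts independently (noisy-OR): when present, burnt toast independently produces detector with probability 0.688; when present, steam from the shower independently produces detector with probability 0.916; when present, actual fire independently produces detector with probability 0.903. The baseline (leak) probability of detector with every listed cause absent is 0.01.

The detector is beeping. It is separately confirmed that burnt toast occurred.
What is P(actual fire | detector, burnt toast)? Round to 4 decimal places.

Under noisy-OR, P(detector | causes) = 1 − (1−0.01)·∏(1−qᵢ) over the active causes.
By total probability over the 4 (steam from the shower, actual fire) configurations:
  P(detector | burnt toast) = 0.69112×0.839×0.662 + 0.970039×0.839×0.338 + 0.974054×0.161×0.662 + 0.997483×0.161×0.338
        = 0.383860 + 0.275086 + 0.103817 + 0.054281 = 0.817044
Configurations with actual fire contribute 0.329367, so
  P(actual fire | detector, burnt toast) = 0.329367 / 0.817044 ≈ 0.4031

P(actual fire | detector, burnt toast) ≈ 0.4031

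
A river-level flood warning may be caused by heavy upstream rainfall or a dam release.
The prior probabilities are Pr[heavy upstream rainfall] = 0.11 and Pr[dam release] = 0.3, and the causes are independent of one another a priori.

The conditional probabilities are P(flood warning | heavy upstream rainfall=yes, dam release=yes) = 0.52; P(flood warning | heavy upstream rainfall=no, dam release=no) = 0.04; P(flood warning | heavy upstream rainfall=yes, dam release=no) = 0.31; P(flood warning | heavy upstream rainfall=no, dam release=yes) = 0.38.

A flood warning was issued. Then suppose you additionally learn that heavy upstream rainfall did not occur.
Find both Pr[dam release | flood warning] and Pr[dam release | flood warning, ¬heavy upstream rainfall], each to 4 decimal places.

P(flood warning) = 0.04*0.89*0.7 + 0.38*0.89*0.3 + 0.31*0.11*0.7 + 0.52*0.11*0.3 = 0.024920 + 0.101460 + 0.023870 + 0.017160 = 0.167410
The dam release-present share is 0.101460 + 0.017160 = 0.118620.
P(dam release | flood warning) = 0.118620 / 0.167410 ≈ 0.7086

With the extra evidence:
By total probability over both values of dam release:
  P(flood warning | ¬heavy upstream rainfall) = 0.04*0.7 + 0.38*0.3
        = 0.028000 + 0.114000 = 0.142000
Configurations with dam release contribute 0.114000, so
  P(dam release | flood warning, ¬heavy upstream rainfall) = 0.114000 / 0.142000 ≈ 0.8028

Pr[dam release | flood warning] ≈ 0.7086; Pr[dam release | flood warning, ¬heavy upstream rainfall] ≈ 0.8028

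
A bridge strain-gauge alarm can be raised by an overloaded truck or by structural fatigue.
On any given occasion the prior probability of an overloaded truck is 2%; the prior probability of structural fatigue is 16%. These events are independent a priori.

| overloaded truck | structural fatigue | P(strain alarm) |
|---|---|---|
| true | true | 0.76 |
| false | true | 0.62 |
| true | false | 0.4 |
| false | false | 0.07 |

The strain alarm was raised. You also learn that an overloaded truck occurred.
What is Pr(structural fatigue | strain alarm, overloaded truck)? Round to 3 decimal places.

Pr(structural fatigue | strain alarm, overloaded truck) ≈ 0.266

Sum P(strain alarm|·) weighted by the priors over both values of structural fatigue:
  P(strain alarm | overloaded truck) = 0.4*0.84 + 0.76*0.16
        = 0.336000 + 0.121600 = 0.457600
Configurations with structural fatigue contribute 0.121600, so
  P(structural fatigue | strain alarm, overloaded truck) = 0.121600 / 0.457600 ≈ 0.266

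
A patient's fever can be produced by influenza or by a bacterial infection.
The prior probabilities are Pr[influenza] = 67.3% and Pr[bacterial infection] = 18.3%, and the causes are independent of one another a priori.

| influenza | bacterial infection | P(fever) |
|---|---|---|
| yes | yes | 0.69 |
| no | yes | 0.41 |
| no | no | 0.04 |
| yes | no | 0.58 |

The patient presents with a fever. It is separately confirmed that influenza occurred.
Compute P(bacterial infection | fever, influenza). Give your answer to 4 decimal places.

Enumerate both values of bacterial infection and weight by the priors:
  P(fever | influenza) = 0.58×0.817 + 0.69×0.183
        = 0.473860 + 0.126270 = 0.600130
Keeping only the bacterial infection-present terms gives 0.126270, so
  P(bacterial infection | fever, influenza) = 0.126270 / 0.600130 ≈ 0.2104

P(bacterial infection | fever, influenza) ≈ 0.2104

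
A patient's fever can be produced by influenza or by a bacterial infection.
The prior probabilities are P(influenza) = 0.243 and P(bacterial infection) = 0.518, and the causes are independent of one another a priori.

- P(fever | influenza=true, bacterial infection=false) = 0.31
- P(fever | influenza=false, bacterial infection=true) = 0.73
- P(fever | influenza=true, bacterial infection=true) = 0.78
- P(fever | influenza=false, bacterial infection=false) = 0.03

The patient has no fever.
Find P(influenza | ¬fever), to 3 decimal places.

Weight on influenza=true, given the evidence: 0.080817 + 0.027692 = 0.108509
Denominator P(¬fever): 0.97·0.757·0.482 + 0.27·0.757·0.518 + 0.69·0.243·0.482 + 0.22·0.243·0.518 = 0.568311
Posterior = 0.108509 / 0.568311 ≈ 0.191

P(influenza | ¬fever) ≈ 0.191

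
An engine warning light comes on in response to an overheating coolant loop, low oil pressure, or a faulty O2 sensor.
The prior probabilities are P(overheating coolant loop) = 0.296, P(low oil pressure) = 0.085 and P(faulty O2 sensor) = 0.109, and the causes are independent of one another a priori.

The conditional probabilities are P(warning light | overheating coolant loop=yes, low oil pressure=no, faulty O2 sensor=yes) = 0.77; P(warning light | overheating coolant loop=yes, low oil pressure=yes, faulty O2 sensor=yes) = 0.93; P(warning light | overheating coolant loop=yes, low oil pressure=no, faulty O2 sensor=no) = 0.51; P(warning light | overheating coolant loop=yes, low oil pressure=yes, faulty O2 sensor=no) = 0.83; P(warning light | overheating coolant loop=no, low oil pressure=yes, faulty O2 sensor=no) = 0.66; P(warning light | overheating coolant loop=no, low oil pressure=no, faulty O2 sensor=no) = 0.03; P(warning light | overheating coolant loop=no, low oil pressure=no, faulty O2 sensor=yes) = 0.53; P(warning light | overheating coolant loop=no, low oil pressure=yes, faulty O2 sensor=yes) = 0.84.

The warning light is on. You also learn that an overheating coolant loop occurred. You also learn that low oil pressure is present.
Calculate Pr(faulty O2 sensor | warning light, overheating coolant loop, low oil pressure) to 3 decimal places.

Sum P(warning light|·) weighted by the priors over both values of faulty O2 sensor:
  P(warning light | overheating coolant loop, low oil pressure) = 0.83×0.891 + 0.93×0.109
        = 0.739530 + 0.101370 = 0.840900
The terms with faulty O2 sensor present sum to 0.101370, so
  P(faulty O2 sensor | warning light, overheating coolant loop, low oil pressure) = 0.101370 / 0.840900 ≈ 0.121

Pr(faulty O2 sensor | warning light, overheating coolant loop, low oil pressure) ≈ 0.121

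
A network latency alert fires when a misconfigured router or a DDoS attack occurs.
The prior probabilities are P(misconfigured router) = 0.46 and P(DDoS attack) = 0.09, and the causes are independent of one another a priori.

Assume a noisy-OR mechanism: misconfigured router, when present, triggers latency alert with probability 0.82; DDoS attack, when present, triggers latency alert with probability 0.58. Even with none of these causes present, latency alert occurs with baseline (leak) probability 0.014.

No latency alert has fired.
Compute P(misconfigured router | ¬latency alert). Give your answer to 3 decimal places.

P(misconfigured router | ¬latency alert) ≈ 0.133

Under noisy-OR, P(latency alert | causes) = 1 − (1−0.014)·∏(1−qᵢ) over the active causes.
Numerator (weight on configurations with misconfigured router): 0.074293 + 0.003086 = 0.077379
The normalizing constant is 0.986*0.54*0.91 + 0.41412*0.54*0.09 + 0.17748*0.46*0.91 + 0.074542*0.46*0.09 = 0.582025
Posterior = 0.077379 / 0.582025 ≈ 0.133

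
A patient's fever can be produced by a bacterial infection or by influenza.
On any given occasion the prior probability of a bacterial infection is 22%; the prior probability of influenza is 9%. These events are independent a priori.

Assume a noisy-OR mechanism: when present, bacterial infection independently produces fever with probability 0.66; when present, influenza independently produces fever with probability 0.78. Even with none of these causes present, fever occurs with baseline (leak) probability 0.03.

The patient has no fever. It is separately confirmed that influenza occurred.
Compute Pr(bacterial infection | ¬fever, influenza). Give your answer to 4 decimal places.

Pr(bacterial infection | ¬fever, influenza) ≈ 0.0875

Under noisy-OR, P(fever | causes) = 1 − (1−0.03)·∏(1−qᵢ) over the active causes.
Sum P(¬fever|·) weighted by the priors over both values of bacterial infection:
  P(¬fever | influenza) = 0.2134·0.78 + 0.072556·0.22
        = 0.166452 + 0.015962 = 0.182414
Configurations with bacterial infection contribute 0.015962, so
  P(bacterial infection | ¬fever, influenza) = 0.015962 / 0.182414 ≈ 0.0875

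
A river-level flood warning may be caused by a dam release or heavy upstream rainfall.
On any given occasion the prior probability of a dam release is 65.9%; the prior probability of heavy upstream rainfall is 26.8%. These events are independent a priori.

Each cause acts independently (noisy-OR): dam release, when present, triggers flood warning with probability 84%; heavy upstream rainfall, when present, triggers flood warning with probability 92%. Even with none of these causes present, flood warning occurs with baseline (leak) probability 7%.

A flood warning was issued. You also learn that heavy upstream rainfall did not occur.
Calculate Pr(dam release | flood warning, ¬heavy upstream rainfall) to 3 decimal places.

Pr(dam release | flood warning, ¬heavy upstream rainfall) ≈ 0.959

Under noisy-OR, P(flood warning | causes) = 1 − (1−0.07)·∏(1−qᵢ) over the active causes.
By total probability over both values of dam release:
  P(flood warning | ¬heavy upstream rainfall) = 0.07*0.341 + 0.8512*0.659
        = 0.023870 + 0.560941 = 0.584811
Keeping only the dam release-present terms gives 0.560941, so
  P(dam release | flood warning, ¬heavy upstream rainfall) = 0.560941 / 0.584811 ≈ 0.959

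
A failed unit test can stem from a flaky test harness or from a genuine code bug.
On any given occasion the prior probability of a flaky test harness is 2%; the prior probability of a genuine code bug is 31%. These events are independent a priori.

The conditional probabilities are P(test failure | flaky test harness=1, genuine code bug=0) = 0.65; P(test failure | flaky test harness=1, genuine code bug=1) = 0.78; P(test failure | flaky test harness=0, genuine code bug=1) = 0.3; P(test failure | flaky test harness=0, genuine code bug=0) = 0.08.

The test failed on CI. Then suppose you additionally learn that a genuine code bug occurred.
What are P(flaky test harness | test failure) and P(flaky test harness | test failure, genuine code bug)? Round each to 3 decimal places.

Weight on flaky test harness=true, given the evidence: 0.008970 + 0.004836 = 0.013806
Normalizer over all consistent configurations: 0.08*0.98*0.69 + 0.3*0.98*0.31 + 0.65*0.02*0.69 + 0.78*0.02*0.31 = 0.159042
P(flaky test harness | test failure) = 0.013806/0.159042 ≈ 0.087

With the extra evidence:
Enumerate both values of flaky test harness and weight by the priors:
  P(test failure | genuine code bug) = 0.3·0.98 + 0.78·0.02
        = 0.294000 + 0.015600 = 0.309600
The terms with flaky test harness present sum to 0.015600, so
  P(flaky test harness | test failure, genuine code bug) = 0.015600 / 0.309600 ≈ 0.050

P(flaky test harness | test failure) ≈ 0.087; P(flaky test harness | test failure, genuine code bug) ≈ 0.050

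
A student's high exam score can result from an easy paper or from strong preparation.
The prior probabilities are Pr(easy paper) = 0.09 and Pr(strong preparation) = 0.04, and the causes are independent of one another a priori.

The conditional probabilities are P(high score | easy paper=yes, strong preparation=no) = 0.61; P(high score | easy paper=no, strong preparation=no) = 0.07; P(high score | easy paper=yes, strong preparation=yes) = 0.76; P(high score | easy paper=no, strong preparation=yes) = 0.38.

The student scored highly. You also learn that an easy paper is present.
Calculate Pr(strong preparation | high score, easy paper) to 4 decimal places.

Pr(strong preparation | high score, easy paper) ≈ 0.0494

Sum P(high score|·) weighted by the priors over both values of strong preparation:
  P(high score | easy paper) = 0.61×0.96 + 0.76×0.04
        = 0.585600 + 0.030400 = 0.616000
Keeping only the strong preparation-present terms gives 0.030400, so
  P(strong preparation | high score, easy paper) = 0.030400 / 0.616000 ≈ 0.0494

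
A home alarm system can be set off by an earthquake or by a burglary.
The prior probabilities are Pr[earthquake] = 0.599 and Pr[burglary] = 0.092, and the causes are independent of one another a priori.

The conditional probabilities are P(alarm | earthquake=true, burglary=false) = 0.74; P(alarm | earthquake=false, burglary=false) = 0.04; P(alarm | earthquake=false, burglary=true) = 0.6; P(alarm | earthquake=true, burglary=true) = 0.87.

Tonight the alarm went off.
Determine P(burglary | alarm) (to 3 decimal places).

P(alarm) = 0.04*0.401*0.908 + 0.6*0.401*0.092 + 0.74*0.599*0.908 + 0.87*0.599*0.092 = 0.014564 + 0.022135 + 0.402480 + 0.047944 = 0.487123
Of this, 0.070079 comes from 0.022135 + 0.047944 (the burglary=true cases).
Hence the posterior is 0.070079/0.487123 ≈ 0.144.

P(burglary | alarm) ≈ 0.144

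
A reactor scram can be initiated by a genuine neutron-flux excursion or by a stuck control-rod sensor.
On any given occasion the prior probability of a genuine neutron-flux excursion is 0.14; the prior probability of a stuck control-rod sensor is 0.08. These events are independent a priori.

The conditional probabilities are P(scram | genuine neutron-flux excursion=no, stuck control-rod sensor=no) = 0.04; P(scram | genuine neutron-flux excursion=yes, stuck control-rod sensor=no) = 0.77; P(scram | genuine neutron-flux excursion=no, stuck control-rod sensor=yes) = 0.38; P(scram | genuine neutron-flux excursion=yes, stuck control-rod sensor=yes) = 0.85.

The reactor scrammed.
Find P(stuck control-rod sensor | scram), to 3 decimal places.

P(scram) = 0.04·0.86·0.92 + 0.38·0.86·0.08 + 0.77·0.14·0.92 + 0.85·0.14·0.08 = 0.031648 + 0.026144 + 0.099176 + 0.009520 = 0.166488
The stuck control-rod sensor-present share is 0.026144 + 0.009520 = 0.035664.
P(stuck control-rod sensor | scram) = 0.035664 / 0.166488 ≈ 0.214

P(stuck control-rod sensor | scram) ≈ 0.214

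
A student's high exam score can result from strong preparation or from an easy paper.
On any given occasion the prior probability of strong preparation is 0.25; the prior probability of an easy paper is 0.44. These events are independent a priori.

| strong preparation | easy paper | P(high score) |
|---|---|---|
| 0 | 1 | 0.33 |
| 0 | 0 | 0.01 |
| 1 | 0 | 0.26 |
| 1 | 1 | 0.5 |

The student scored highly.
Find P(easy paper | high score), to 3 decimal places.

P(easy paper | high score) ≈ 0.801

P(high score) = 0.01*0.75*0.56 + 0.33*0.75*0.44 + 0.26*0.25*0.56 + 0.5*0.25*0.44 = 0.004200 + 0.108900 + 0.036400 + 0.055000 = 0.204500
The easy paper-present share is 0.108900 + 0.055000 = 0.163900.
So P(easy paper | high score) = 0.163900/0.204500 ≈ 0.801.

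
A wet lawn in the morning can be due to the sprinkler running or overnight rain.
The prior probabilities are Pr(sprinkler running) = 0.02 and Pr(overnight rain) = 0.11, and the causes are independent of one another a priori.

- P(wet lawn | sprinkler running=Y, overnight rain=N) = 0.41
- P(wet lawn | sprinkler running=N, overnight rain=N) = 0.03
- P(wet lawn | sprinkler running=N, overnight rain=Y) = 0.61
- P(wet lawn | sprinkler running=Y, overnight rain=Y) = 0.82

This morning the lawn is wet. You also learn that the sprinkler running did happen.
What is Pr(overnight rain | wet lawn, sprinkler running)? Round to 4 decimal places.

Pr(overnight rain | wet lawn, sprinkler running) ≈ 0.1982

Weight on overnight rain=true, given the evidence: 0.82*0.11 = 0.090200
Normalizer over all consistent configurations: 0.41*0.89 + 0.82*0.11 = 0.455100
Posterior = 0.090200 / 0.455100 ≈ 0.1982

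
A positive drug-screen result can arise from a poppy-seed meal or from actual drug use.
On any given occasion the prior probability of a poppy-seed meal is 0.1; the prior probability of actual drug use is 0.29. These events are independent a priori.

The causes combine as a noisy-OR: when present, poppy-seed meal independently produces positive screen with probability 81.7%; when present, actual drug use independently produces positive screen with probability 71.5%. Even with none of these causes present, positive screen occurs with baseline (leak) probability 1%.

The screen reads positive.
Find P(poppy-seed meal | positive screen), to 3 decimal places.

P(poppy-seed meal | positive screen) ≈ 0.307

Under noisy-OR, P(positive screen | causes) = 1 − (1−0.01)·∏(1−qᵢ) over the active causes.
For the numerator, keep only poppy-seed meal=true terms: 0.058137 + 0.027503 = 0.085640
The normalizing constant is 0.01·0.9·0.71 + 0.71785·0.9·0.29 + 0.81883·0.1·0.71 + 0.948367·0.1·0.29 = 0.279389
Posterior = 0.085640 / 0.279389 ≈ 0.307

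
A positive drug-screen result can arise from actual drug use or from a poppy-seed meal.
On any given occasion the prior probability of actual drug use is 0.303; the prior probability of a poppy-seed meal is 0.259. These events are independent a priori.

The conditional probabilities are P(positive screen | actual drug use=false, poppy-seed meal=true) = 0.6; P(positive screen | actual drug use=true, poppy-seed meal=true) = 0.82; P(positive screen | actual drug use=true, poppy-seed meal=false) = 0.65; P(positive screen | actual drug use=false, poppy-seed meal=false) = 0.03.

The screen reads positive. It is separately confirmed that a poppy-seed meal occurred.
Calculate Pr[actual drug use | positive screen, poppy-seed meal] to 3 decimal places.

P(positive screen | poppy-seed meal) = 0.6×0.697 + 0.82×0.303 = 0.418200 + 0.248460 = 0.666660
The actual drug use-present share is 0.82×0.303 = 0.248460.
So P(actual drug use | positive screen, poppy-seed meal) = 0.248460/0.666660 ≈ 0.373.

Pr[actual drug use | positive screen, poppy-seed meal] ≈ 0.373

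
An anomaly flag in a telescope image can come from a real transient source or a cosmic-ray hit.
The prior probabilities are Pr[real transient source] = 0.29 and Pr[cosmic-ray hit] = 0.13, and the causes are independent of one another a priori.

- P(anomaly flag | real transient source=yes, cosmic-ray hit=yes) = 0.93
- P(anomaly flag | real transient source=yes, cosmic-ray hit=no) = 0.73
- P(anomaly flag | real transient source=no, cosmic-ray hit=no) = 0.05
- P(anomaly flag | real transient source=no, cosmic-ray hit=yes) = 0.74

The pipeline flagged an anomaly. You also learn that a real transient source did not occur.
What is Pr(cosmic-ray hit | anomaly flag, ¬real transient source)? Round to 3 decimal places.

Pr(cosmic-ray hit | anomaly flag, ¬real transient source) ≈ 0.689

Weight on cosmic-ray hit=true, given the evidence: 0.74*0.13 = 0.096200
The normalizing constant is 0.05*0.87 + 0.74*0.13 = 0.139700
P(cosmic-ray hit | anomaly flag, ¬real transient source) = 0.096200/0.139700 ≈ 0.689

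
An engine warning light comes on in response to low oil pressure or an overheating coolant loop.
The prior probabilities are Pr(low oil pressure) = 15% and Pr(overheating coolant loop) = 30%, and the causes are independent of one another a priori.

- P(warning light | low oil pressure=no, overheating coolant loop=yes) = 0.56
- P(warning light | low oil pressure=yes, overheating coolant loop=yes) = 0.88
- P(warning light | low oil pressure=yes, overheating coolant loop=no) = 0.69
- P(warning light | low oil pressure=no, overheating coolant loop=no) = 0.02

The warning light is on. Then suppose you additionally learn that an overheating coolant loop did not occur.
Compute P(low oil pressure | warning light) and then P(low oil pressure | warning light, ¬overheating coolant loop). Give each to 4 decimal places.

Sum P(warning light|·) weighted by the priors over the 4 (low oil pressure, overheating coolant loop) configurations:
  P(warning light) = 0.02·0.85·0.7 + 0.56·0.85·0.3 + 0.69·0.15·0.7 + 0.88·0.15·0.3
        = 0.011900 + 0.142800 + 0.072450 + 0.039600 = 0.266750
Keeping only the low oil pressure-present terms gives 0.112050, so
  P(low oil pressure | warning light) = 0.112050 / 0.266750 ≈ 0.4201

With the extra evidence:
P(warning light | ¬overheating coolant loop) = 0.02·0.85 + 0.69·0.15 = 0.017000 + 0.103500 = 0.120500
Of this, 0.103500 comes from 0.69·0.15 (the low oil pressure=true cases).
P(low oil pressure | warning light, ¬overheating coolant loop) = 0.103500 / 0.120500 ≈ 0.8589
With overheating coolant loop excluded, low oil pressure must carry more of the explanatory weight for the warning light.

P(low oil pressure | warning light) ≈ 0.4201; P(low oil pressure | warning light, ¬overheating coolant loop) ≈ 0.8589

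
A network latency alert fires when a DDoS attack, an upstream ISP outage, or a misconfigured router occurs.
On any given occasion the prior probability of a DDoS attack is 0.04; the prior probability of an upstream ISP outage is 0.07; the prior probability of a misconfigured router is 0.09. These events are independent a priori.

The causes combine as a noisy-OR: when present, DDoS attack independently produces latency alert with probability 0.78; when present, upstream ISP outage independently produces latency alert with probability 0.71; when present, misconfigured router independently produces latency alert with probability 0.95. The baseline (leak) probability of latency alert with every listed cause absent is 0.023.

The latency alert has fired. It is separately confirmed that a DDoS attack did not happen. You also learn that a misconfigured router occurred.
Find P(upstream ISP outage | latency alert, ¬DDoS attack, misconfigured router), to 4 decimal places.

P(upstream ISP outage | latency alert, ¬DDoS attack, misconfigured router) ≈ 0.0724

Under noisy-OR, P(latency alert | causes) = 1 − (1−0.023)·∏(1−qᵢ) over the active causes.
P(latency alert | ¬DDoS attack, misconfigured router) = 0.95115·0.93 + 0.985834·0.07 = 0.884570 + 0.069008 = 0.953578
Restricting to configurations with upstream ISP outage present: 0.985834·0.07 = 0.069008.
Hence the posterior is 0.069008/0.953578 ≈ 0.0724.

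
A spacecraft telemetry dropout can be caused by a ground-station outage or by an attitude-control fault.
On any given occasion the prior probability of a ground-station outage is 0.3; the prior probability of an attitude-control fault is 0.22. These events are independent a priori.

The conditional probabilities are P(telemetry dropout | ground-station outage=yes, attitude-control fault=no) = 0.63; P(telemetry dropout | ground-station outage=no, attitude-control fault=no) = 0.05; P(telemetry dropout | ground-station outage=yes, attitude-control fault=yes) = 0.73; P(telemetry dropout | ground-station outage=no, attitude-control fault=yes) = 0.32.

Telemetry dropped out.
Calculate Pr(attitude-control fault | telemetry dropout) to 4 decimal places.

Pr(attitude-control fault | telemetry dropout) ≈ 0.3581

Weight on attitude-control fault=true, given the evidence: 0.049280 + 0.048180 = 0.097460
Normalizer over all consistent configurations: 0.05×0.7×0.78 + 0.32×0.7×0.22 + 0.63×0.3×0.78 + 0.73×0.3×0.22 = 0.272180
P(attitude-control fault | telemetry dropout) = 0.097460/0.272180 ≈ 0.3581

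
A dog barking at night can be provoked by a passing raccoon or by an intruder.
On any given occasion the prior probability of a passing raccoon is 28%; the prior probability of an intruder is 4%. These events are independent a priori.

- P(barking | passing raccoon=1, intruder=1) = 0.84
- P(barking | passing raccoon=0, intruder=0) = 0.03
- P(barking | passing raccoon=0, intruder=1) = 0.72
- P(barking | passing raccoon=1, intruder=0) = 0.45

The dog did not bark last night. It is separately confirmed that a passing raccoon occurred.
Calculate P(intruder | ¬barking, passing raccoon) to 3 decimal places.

Sum P(¬barking|·) weighted by the priors over both values of intruder:
  P(¬barking | passing raccoon) = 0.55×0.96 + 0.16×0.04
        = 0.528000 + 0.006400 = 0.534400
Keeping only the intruder-present terms gives 0.006400, so
  P(intruder | ¬barking, passing raccoon) = 0.006400 / 0.534400 ≈ 0.012

P(intruder | ¬barking, passing raccoon) ≈ 0.012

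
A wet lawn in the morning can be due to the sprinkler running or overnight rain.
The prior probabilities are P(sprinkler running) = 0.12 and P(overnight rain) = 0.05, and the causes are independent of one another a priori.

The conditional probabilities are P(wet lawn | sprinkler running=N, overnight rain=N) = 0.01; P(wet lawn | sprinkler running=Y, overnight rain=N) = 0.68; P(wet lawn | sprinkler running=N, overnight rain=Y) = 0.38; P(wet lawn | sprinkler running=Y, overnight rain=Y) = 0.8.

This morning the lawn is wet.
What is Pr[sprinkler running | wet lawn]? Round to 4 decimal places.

Pr[sprinkler running | wet lawn] ≈ 0.7665

Numerator (weight on configurations with sprinkler running): 0.077520 + 0.004800 = 0.082320
Normalizer over all consistent configurations: 0.01·0.88·0.95 + 0.38·0.88·0.05 + 0.68·0.12·0.95 + 0.8·0.12·0.05 = 0.107400
Posterior = 0.082320 / 0.107400 ≈ 0.7665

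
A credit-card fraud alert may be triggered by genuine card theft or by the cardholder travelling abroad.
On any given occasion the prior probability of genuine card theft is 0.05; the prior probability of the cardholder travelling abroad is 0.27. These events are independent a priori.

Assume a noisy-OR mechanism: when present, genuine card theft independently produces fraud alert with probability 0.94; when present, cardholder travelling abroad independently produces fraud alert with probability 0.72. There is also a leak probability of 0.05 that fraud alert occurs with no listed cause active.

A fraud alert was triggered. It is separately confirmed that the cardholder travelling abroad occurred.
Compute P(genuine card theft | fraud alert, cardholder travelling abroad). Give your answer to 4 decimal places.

Under noisy-OR, P(fraud alert | causes) = 1 − (1−0.05)·∏(1−qᵢ) over the active causes.
Enumerate both values of genuine card theft and weight by the priors:
  P(fraud alert | cardholder travelling abroad) = 0.734×0.95 + 0.98404×0.05
        = 0.697300 + 0.049202 = 0.746502
Keeping only the genuine card theft-present terms gives 0.049202, so
  P(genuine card theft | fraud alert, cardholder travelling abroad) = 0.049202 / 0.746502 ≈ 0.0659

P(genuine card theft | fraud alert, cardholder travelling abroad) ≈ 0.0659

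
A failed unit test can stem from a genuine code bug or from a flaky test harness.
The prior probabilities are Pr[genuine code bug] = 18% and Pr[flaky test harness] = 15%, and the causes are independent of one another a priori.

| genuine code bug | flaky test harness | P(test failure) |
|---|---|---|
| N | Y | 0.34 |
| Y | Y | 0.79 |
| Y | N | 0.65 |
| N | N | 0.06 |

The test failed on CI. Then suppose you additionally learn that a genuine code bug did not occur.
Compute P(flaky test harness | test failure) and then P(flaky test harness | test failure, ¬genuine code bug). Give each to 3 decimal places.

P(flaky test harness | test failure) ≈ 0.309; P(flaky test harness | test failure, ¬genuine code bug) ≈ 0.500

P(test failure) = 0.06·0.82·0.85 + 0.34·0.82·0.15 + 0.65·0.18·0.85 + 0.79·0.18·0.15 = 0.041820 + 0.041820 + 0.099450 + 0.021330 = 0.204420
Restricting to configurations with flaky test harness present: 0.041820 + 0.021330 = 0.063150.
So P(flaky test harness | test failure) = 0.063150/0.204420 ≈ 0.309.

Now condition on the additional information:
Numerator (weight on configurations with flaky test harness): 0.34·0.15 = 0.051000
Denominator P(test failure | ¬genuine code bug): 0.06·0.85 + 0.34·0.15 = 0.102000
P(flaky test harness | test failure, ¬genuine code bug) = 0.051000/0.102000 ≈ 0.500
Ruling out genuine code bug raises the posterior on flaky test harness — the flip side of explaining away.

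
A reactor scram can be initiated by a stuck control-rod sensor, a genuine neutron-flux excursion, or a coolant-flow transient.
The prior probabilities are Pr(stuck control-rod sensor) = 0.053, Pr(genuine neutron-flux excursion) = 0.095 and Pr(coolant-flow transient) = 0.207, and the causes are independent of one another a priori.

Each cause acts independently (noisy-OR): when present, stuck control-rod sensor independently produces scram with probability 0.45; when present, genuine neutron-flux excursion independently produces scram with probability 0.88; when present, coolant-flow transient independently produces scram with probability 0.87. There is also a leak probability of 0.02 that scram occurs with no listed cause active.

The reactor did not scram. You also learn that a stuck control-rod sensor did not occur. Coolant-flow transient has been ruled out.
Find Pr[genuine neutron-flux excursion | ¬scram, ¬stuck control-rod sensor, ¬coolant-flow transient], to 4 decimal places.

Under noisy-OR, P(scram | causes) = 1 − (1−0.02)·∏(1−qᵢ) over the active causes.
Numerator (weight on configurations with genuine neutron-flux excursion): 0.1176·0.095 = 0.011172
Normalizer over all consistent configurations: 0.98·0.905 + 0.1176·0.095 = 0.898072
P(genuine neutron-flux excursion | ¬scram, ¬stuck control-rod sensor, ¬coolant-flow transient) = 0.011172/0.898072 ≈ 0.0124

Pr[genuine neutron-flux excursion | ¬scram, ¬stuck control-rod sensor, ¬coolant-flow transient] ≈ 0.0124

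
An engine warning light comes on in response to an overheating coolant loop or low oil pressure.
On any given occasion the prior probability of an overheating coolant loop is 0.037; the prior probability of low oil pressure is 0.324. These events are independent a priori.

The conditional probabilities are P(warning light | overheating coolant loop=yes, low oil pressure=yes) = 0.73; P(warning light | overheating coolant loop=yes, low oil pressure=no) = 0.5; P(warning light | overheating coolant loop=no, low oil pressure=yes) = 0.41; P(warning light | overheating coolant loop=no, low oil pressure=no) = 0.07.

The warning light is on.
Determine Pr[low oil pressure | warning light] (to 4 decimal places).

Numerator (weight on configurations with low oil pressure): 0.127925 + 0.008751 = 0.136676
Normalizer over all consistent configurations: 0.07*0.963*0.676 + 0.41*0.963*0.324 + 0.5*0.037*0.676 + 0.73*0.037*0.324 = 0.194751
Posterior = 0.136676 / 0.194751 ≈ 0.7018

Pr[low oil pressure | warning light] ≈ 0.7018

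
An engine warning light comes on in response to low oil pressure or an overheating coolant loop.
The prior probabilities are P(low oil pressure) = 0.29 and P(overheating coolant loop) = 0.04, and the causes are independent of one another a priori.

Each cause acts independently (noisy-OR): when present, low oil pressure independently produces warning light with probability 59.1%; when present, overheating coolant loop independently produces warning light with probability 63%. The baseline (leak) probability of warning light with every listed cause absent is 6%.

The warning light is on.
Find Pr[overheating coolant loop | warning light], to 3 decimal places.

Pr[overheating coolant loop | warning light] ≈ 0.118

Under noisy-OR, P(warning light | causes) = 1 − (1−0.06)·∏(1−qᵢ) over the active causes.
For the numerator, keep only overheating coolant loop=true terms: 0.018522 + 0.009950 = 0.028472
Denominator P(warning light): 0.06·0.71·0.96 + 0.6522·0.71·0.04 + 0.61554·0.29·0.96 + 0.85775·0.29·0.04 = 0.240734
Posterior = 0.028472 / 0.240734 ≈ 0.118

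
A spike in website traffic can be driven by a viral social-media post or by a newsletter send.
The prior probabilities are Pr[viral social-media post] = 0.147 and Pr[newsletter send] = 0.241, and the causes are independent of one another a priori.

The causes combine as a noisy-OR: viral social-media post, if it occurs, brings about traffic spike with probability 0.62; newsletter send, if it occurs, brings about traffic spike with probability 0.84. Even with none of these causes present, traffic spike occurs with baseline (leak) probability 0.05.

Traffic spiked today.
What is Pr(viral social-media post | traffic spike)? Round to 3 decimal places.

Under noisy-OR, P(traffic spike | causes) = 1 − (1−0.05)·∏(1−qᵢ) over the active causes.
P(traffic spike) = 0.05×0.853×0.759 + 0.848×0.853×0.241 + 0.639×0.147×0.759 + 0.94224×0.147×0.241 = 0.032371 + 0.174326 + 0.071295 + 0.033381 = 0.311373
The viral social-media post-present share is 0.071295 + 0.033381 = 0.104676.
So P(viral social-media post | traffic spike) = 0.104676/0.311373 ≈ 0.336.

Pr(viral social-media post | traffic spike) ≈ 0.336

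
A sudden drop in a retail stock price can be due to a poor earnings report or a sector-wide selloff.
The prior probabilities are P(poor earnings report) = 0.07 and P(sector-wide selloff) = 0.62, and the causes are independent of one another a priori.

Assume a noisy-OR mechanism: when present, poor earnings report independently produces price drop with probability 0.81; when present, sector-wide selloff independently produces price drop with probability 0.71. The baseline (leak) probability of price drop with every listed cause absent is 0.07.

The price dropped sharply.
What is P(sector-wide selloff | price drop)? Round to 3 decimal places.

P(sector-wide selloff | price drop) ≈ 0.908

Under noisy-OR, P(price drop | causes) = 1 − (1−0.07)·∏(1−qᵢ) over the active causes.
Numerator (weight on configurations with sector-wide selloff): 0.421091 + 0.041176 = 0.462267
Denominator P(price drop): 0.07×0.93×0.38 + 0.7303×0.93×0.62 + 0.8233×0.07×0.38 + 0.948757×0.07×0.62 = 0.508905
Posterior = 0.462267 / 0.508905 ≈ 0.908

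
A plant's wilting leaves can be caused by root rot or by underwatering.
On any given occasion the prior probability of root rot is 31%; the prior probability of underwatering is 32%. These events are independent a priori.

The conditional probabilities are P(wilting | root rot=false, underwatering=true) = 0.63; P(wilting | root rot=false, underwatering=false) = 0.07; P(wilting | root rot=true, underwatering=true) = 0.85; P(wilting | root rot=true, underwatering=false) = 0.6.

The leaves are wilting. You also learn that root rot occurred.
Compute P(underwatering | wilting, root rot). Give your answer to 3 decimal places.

P(underwatering | wilting, root rot) ≈ 0.400

By total probability over both values of underwatering:
  P(wilting | root rot) = 0.6×0.68 + 0.85×0.32
        = 0.408000 + 0.272000 = 0.680000
Configurations with underwatering contribute 0.272000, so
  P(underwatering | wilting, root rot) = 0.272000 / 0.680000 ≈ 0.400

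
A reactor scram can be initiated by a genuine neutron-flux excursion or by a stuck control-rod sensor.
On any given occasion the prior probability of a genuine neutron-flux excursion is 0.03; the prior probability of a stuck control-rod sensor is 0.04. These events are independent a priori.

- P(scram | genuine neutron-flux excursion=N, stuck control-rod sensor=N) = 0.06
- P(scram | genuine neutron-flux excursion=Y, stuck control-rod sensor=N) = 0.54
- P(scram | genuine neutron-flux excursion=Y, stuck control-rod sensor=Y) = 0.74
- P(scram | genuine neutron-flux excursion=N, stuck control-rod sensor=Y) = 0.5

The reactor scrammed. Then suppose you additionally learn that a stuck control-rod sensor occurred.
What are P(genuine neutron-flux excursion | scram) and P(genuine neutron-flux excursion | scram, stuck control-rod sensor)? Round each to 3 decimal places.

P(genuine neutron-flux excursion | scram) ≈ 0.179; P(genuine neutron-flux excursion | scram, stuck control-rod sensor) ≈ 0.044

Enumerate the 4 (genuine neutron-flux excursion, stuck control-rod sensor) configurations and weight by the priors:
  P(scram) = 0.06*0.97*0.96 + 0.5*0.97*0.04 + 0.54*0.03*0.96 + 0.74*0.03*0.04
        = 0.055872 + 0.019400 + 0.015552 + 0.000888 = 0.091712
The terms with genuine neutron-flux excursion present sum to 0.016440, so
  P(genuine neutron-flux excursion | scram) = 0.016440 / 0.091712 ≈ 0.179

Now also conditioning on stuck control-rod sensor=true:
P(scram | stuck control-rod sensor) = 0.5·0.97 + 0.74·0.03 = 0.485000 + 0.022200 = 0.507200
The genuine neutron-flux excursion-present share is 0.74·0.03 = 0.022200.
P(genuine neutron-flux excursion | scram, stuck control-rod sensor) = 0.022200 / 0.507200 ≈ 0.044
Conditioning on stuck control-rod sensor lowers the posterior on genuine neutron-flux excursion: the classic explaining-away effect in a common-effect structure.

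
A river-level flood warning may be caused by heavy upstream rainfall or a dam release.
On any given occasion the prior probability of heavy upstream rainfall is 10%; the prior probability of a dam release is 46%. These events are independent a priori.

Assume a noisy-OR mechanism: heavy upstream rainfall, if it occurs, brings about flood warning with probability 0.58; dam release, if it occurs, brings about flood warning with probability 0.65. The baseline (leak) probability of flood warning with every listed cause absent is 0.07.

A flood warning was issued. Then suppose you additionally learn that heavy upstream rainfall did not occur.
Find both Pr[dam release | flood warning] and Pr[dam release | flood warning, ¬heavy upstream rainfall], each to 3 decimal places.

Pr[dam release | flood warning] ≈ 0.827; Pr[dam release | flood warning, ¬heavy upstream rainfall] ≈ 0.891

Under noisy-OR, P(flood warning | causes) = 1 − (1−0.07)·∏(1−qᵢ) over the active causes.
Weight on dam release=true, given the evidence: 0.279243 + 0.039711 = 0.318954
Normalizer over all consistent configurations: 0.07·0.9·0.54 + 0.6745·0.9·0.46 + 0.6094·0.1·0.54 + 0.86329·0.1·0.46 = 0.385882
Posterior = 0.318954 / 0.385882 ≈ 0.827

Now condition on the additional information:
Numerator (weight on configurations with dam release): 0.6745×0.46 = 0.310270
Normalizer over all consistent configurations: 0.07×0.54 + 0.6745×0.46 = 0.348070
Posterior = 0.310270 / 0.348070 ≈ 0.891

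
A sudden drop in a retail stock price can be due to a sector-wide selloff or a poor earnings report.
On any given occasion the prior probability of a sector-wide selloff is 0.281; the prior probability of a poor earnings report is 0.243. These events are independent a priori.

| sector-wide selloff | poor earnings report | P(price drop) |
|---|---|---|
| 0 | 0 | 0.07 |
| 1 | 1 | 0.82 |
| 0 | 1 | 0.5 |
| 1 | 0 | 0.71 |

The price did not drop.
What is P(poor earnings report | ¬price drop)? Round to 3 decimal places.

P(poor earnings report | ¬price drop) ≈ 0.149

P(¬price drop) = 0.93×0.719×0.757 + 0.5×0.719×0.243 + 0.29×0.281×0.757 + 0.18×0.281×0.243 = 0.506183 + 0.087358 + 0.061688 + 0.012291 = 0.667520
Of this, 0.099649 comes from 0.087358 + 0.012291 (the poor earnings report=true cases).
So P(poor earnings report | ¬price drop) = 0.099649/0.667520 ≈ 0.149.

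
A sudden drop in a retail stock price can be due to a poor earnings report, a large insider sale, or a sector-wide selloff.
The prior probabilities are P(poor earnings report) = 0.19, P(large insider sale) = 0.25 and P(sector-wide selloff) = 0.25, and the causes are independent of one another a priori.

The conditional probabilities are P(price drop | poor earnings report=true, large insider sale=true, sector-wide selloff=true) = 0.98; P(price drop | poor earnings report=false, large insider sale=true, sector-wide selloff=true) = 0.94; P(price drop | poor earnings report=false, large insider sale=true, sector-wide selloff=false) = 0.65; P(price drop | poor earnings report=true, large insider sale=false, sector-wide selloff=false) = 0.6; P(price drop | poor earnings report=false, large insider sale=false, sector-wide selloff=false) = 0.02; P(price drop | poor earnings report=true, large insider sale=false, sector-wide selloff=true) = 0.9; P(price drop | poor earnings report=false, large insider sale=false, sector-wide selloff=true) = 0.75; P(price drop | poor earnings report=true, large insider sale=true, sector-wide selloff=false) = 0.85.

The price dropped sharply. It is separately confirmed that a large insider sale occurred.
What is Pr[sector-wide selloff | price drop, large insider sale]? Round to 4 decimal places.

Pr[sector-wide selloff | price drop, large insider sale] ≈ 0.3147

Weight on sector-wide selloff=true, given the evidence: 0.190350 + 0.046550 = 0.236900
Denominator P(price drop | large insider sale): 0.65·0.81·0.75 + 0.94·0.81·0.25 + 0.85·0.19·0.75 + 0.98·0.19·0.25 = 0.752900
Posterior = 0.236900 / 0.752900 ≈ 0.3147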